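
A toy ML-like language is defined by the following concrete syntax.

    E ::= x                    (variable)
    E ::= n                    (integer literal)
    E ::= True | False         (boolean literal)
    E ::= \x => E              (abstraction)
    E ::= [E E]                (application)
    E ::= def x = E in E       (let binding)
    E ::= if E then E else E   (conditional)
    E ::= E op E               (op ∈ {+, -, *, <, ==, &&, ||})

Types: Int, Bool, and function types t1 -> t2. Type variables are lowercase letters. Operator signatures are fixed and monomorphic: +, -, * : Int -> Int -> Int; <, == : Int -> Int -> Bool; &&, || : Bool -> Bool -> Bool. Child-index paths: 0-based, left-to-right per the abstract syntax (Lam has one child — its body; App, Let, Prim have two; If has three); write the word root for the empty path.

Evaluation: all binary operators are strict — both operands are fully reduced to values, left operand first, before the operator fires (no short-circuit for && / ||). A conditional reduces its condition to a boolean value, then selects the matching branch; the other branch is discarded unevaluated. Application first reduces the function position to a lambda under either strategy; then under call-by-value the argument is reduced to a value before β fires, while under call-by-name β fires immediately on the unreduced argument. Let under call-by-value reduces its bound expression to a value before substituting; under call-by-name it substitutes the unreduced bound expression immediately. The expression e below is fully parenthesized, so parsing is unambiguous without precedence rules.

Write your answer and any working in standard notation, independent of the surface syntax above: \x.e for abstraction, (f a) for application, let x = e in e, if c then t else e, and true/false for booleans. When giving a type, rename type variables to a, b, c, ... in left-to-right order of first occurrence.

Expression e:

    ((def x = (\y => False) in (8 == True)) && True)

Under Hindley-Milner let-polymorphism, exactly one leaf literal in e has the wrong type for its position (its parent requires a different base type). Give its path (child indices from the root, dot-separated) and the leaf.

Answer: 0.1.1 : true

Derivation:
\y._ : a -> Bool
let x : forall. a -> Bool
  unify Int ~ Int
  unify Bool ~ Int
  FAIL: mismatch Bool ~ Int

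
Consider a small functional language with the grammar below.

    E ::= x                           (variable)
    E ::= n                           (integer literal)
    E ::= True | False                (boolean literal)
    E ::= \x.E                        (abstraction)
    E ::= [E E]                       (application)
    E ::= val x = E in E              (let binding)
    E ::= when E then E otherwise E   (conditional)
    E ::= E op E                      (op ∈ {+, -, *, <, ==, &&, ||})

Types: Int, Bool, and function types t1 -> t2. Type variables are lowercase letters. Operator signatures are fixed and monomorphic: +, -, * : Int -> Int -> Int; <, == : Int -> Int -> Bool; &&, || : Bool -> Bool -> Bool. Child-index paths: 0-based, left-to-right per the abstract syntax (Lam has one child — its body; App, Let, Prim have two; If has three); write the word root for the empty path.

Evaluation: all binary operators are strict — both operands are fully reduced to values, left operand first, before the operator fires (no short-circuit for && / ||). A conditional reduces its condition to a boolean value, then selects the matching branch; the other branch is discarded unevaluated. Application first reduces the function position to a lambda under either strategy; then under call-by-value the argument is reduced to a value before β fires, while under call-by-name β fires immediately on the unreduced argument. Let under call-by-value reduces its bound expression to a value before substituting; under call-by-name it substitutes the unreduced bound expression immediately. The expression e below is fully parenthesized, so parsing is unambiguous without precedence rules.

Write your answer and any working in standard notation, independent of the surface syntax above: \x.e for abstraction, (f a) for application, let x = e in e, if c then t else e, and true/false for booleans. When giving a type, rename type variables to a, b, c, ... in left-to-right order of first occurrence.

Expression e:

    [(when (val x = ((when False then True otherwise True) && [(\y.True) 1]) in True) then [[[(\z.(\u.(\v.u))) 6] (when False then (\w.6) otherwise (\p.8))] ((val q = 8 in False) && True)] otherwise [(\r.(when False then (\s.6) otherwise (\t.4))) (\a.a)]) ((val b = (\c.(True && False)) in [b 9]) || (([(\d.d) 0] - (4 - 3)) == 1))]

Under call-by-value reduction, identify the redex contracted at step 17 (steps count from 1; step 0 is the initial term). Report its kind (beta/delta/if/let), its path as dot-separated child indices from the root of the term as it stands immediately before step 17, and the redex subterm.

Working:
step 0: ((if (let x = ((if false then true else true) && ((\y.true) 1)) in true) then ((((\z.(\u.(\v.u))) 6) (if false then (\w.6) else (\p.8))) ((let q = 8 in false) && true)) else ((\r.(if false then (\s.6) else (\t.4))) (\a.a))) ((let b = (\c.(true && false)) in (b 9)) || ((((\d.d) 0) - (4 - 3)) == 1)))
step 1: [if@0.0.0.0] ((if (let x = (true && ((\y.true) 1)) in true) then ((((\z.(\u.(\v.u))) 6) (if false then (\w.6) else (\p.8))) ((let q = 8 in false) && true)) else ((\r.(if false then (\s.6) else (\t.4))) (\a.a))) ((let b = (\c.(true && false)) in (b 9)) || ((((\d.d) 0) - (4 - 3)) == 1)))
step 2: [beta@0.0.0.1] ((if (let x = (true && true) in true) then ((((\z.(\u.(\v.u))) 6) (if false then (\w.6) else (\p.8))) ((let q = 8 in false) && true)) else ((\r.(if false then (\s.6) else (\t.4))) (\a.a))) ((let b = (\c.(true && false)) in (b 9)) || ((((\d.d) 0) - (4 - 3)) == 1)))
step 3: [delta@0.0.0] ((if (let x = true in true) then ((((\z.(\u.(\v.u))) 6) (if false then (\w.6) else (\p.8))) ((let q = 8 in false) && true)) else ((\r.(if false then (\s.6) else (\t.4))) (\a.a))) ((let b = (\c.(true && false)) in (b 9)) || ((((\d.d) 0) - (4 - 3)) == 1)))
step 4: [let@0.0] ((if true then ((((\z.(\u.(\v.u))) 6) (if false then (\w.6) else (\p.8))) ((let q = 8 in false) && true)) else ((\r.(if false then (\s.6) else (\t.4))) (\a.a))) ((let b = (\c.(true && false)) in (b 9)) || ((((\d.d) 0) - (4 - 3)) == 1)))
step 5: [if@0] (((((\z.(\u.(\v.u))) 6) (if false then (\w.6) else (\p.8))) ((let q = 8 in false) && true)) ((let b = (\c.(true && false)) in (b 9)) || ((((\d.d) 0) - (4 - 3)) == 1)))
step 6: [beta@0.0.0] ((((\u.(\v.u)) (if false then (\w.6) else (\p.8))) ((let q = 8 in false) && true)) ((let b = (\c.(true && false)) in (b 9)) || ((((\d.d) 0) - (4 - 3)) == 1)))
step 7: [if@0.0.1] ((((\u.(\v.u)) (\p.8)) ((let q = 8 in false) && true)) ((let b = (\c.(true && false)) in (b 9)) || ((((\d.d) 0) - (4 - 3)) == 1)))
step 8: [beta@0.0] (((\v.(\p.8)) ((let q = 8 in false) && true)) ((let b = (\c.(true && false)) in (b 9)) || ((((\d.d) 0) - (4 - 3)) == 1)))
step 9: [let@0.1.0] (((\v.(\p.8)) (false && true)) ((let b = (\c.(true && false)) in (b 9)) || ((((\d.d) 0) - (4 - 3)) == 1)))
step 10: [delta@0.1] (((\v.(\p.8)) false) ((let b = (\c.(true && false)) in (b 9)) || ((((\d.d) 0) - (4 - 3)) == 1)))
step 11: [beta@0] ((\p.8) ((let b = (\c.(true && false)) in (b 9)) || ((((\d.d) 0) - (4 - 3)) == 1)))
step 12: [let@1.0] ((\p.8) (((\c.(true && false)) 9) || ((((\d.d) 0) - (4 - 3)) == 1)))
step 13: [beta@1.0] ((\p.8) ((true && false) || ((((\d.d) 0) - (4 - 3)) == 1)))
step 14: [delta@1.0] ((\p.8) (false || ((((\d.d) 0) - (4 - 3)) == 1)))
step 15: [beta@1.1.0.0] ((\p.8) (false || ((0 - (4 - 3)) == 1)))
step 16: [delta@1.1.0.1] ((\p.8) (false || ((0 - 1) == 1)))
step 17: [delta@1.1.0] ((\p.8) (false || (-1 == 1)))

Answer: delta at 1.1.0 : (0 - 1)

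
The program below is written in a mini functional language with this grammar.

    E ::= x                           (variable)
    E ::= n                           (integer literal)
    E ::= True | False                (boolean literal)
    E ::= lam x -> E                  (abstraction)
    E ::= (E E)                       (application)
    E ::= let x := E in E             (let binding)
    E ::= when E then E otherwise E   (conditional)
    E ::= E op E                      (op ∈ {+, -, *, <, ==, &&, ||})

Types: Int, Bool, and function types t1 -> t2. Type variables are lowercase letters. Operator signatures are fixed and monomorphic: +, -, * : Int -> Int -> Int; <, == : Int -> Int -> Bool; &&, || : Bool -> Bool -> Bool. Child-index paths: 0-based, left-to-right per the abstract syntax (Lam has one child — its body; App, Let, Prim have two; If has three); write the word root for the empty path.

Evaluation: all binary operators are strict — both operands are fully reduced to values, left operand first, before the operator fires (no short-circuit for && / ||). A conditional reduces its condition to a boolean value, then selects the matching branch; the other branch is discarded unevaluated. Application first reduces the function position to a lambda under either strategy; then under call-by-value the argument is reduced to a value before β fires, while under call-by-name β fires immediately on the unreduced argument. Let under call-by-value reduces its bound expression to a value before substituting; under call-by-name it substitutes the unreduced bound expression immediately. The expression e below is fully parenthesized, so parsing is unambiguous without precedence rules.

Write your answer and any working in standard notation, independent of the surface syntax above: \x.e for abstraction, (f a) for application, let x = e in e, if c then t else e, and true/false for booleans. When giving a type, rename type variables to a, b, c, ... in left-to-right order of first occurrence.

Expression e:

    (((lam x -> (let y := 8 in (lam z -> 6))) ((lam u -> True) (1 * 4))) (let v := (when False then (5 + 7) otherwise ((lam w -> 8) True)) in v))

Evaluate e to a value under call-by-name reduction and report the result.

Answer: 6

Working:
step 0: (((\x.(let y = 8 in (\z.6))) ((\u.true) (1 * 4))) (let v = (if false then (5 + 7) else ((\w.8) true)) in v))
step 1: [beta@0] ((let y = 8 in (\z.6)) (let v = (if false then (5 + 7) else ((\w.8) true)) in v))
step 2: [let@0] ((\z.6) (let v = (if false then (5 + 7) else ((\w.8) true)) in v))
step 3: [beta@root] 6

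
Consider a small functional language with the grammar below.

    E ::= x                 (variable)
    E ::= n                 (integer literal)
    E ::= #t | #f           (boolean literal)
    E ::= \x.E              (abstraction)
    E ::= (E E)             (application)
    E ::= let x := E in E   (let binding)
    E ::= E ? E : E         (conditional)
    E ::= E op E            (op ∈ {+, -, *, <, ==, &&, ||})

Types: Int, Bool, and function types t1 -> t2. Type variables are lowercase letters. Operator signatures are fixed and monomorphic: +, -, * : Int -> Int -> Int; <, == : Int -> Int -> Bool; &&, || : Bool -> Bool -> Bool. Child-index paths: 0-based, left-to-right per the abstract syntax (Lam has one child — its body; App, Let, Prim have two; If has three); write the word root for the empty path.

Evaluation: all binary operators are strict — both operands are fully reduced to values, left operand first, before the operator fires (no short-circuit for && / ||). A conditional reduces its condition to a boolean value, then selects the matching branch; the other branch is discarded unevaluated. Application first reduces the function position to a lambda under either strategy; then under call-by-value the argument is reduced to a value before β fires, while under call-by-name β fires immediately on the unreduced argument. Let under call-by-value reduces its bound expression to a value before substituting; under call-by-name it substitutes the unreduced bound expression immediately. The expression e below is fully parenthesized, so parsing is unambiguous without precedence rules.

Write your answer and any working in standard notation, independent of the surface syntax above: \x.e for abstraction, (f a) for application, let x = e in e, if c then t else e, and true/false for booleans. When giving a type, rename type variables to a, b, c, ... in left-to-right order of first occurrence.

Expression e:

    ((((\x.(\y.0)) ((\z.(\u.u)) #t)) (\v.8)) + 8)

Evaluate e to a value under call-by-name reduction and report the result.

Answer: 8

Trace:
step 0: ((((\x.(\y.0)) ((\z.(\u.u)) true)) (\v.8)) + 8)
step 1: [beta@0.0] (((\y.0) (\v.8)) + 8)
step 2: [beta@0] (0 + 8)
step 3: [delta@root] 8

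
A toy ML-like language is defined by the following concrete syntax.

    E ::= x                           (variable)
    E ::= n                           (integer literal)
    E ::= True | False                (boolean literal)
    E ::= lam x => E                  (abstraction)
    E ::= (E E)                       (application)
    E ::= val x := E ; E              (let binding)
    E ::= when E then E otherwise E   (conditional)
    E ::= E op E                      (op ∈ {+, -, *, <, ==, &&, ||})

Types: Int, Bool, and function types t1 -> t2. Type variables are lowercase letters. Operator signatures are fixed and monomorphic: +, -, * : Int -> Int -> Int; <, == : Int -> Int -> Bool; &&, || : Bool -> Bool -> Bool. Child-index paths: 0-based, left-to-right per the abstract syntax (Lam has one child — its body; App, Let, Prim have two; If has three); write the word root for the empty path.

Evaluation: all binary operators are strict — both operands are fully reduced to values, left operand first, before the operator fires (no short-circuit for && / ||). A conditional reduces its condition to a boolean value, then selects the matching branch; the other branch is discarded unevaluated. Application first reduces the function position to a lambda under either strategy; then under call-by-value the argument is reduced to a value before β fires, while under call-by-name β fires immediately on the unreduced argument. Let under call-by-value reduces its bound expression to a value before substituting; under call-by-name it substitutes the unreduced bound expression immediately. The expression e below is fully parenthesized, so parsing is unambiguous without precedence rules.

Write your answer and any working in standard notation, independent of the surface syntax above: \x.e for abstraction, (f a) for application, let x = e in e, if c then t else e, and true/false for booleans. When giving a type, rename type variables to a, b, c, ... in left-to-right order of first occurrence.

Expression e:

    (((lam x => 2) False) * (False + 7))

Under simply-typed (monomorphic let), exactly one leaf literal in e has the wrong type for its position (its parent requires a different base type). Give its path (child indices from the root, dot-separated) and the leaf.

Trace:
\x._ : a -> Int
  unify a -> Int ~ Bool -> b
  unify a ~ Bool
  unify Int ~ b
_ _ : Int
  unify Int ~ Int
  unify Bool ~ Int
  FAIL: mismatch Bool ~ Int

Answer: 1.0 : false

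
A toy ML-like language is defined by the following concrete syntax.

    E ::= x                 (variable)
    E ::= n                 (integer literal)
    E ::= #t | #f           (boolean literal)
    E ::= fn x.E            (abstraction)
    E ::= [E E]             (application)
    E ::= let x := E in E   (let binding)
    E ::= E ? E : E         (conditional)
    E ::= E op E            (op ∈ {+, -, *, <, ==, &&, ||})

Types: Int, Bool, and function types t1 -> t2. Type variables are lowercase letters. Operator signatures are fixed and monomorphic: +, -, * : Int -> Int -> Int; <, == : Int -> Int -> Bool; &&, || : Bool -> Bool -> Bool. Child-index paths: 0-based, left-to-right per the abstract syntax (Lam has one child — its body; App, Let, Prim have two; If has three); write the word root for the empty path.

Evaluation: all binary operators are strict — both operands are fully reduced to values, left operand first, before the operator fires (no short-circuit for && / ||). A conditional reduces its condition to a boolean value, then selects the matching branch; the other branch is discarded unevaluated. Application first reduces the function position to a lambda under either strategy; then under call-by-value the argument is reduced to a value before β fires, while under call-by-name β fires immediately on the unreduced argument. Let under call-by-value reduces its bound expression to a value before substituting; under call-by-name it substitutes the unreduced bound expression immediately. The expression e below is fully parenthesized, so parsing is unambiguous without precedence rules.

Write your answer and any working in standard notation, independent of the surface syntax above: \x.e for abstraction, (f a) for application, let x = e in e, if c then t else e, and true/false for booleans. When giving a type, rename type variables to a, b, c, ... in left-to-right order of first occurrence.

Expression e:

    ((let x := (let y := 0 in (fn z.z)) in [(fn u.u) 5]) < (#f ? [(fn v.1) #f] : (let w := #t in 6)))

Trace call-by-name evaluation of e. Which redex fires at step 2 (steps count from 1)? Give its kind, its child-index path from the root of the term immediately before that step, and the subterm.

Answer: beta at 0 : ((\u.u) 5)

Trace:
step 0: ((let x = (let y = 0 in (\z.z)) in ((\u.u) 5)) < (if false then ((\v.1) false) else (let w = true in 6)))
step 1: [let@0] (((\u.u) 5) < (if false then ((\v.1) false) else (let w = true in 6)))
step 2: [beta@0] (5 < (if false then ((\v.1) false) else (let w = true in 6)))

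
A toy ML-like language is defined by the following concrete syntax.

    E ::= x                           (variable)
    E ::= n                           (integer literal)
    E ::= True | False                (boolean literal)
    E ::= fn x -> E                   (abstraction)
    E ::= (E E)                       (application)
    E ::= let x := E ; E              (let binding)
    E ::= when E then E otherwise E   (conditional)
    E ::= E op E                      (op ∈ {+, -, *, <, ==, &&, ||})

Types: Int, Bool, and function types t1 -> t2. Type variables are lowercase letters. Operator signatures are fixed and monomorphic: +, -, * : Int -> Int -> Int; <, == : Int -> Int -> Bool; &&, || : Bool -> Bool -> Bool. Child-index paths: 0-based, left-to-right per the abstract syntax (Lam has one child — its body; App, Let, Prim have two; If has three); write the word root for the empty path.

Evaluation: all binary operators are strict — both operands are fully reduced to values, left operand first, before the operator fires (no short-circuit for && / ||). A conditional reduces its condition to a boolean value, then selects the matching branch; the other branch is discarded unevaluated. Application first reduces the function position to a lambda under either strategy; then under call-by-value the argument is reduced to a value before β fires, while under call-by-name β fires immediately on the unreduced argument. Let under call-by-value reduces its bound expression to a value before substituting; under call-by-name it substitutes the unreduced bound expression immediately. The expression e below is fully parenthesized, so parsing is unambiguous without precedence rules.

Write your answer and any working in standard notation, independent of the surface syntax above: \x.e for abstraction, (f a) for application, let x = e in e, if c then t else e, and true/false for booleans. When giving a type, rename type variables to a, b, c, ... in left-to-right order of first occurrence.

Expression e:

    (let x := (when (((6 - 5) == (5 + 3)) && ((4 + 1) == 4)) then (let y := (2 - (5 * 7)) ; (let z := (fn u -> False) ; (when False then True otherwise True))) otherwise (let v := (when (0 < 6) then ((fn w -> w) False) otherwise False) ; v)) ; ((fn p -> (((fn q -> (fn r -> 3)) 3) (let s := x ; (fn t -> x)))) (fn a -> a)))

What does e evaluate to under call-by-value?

Working:
step 0: (let x = (if (((6 - 5) == (5 + 3)) && ((4 + 1) == 4)) then (let y = (2 - (5 * 7)) in (let z = (\u.false) in (if false then true else true))) else (let v = (if (0 < 6) then ((\w.w) false) else false) in v)) in ((\p.(((\q.(\r.3)) 3) (let s = x in (\t.x)))) (\a.a)))
step 1: [delta@0.0.0.0] (let x = (if ((1 == (5 + 3)) && ((4 + 1) == 4)) then (let y = (2 - (5 * 7)) in (let z = (\u.false) in (if false then true else true))) else (let v = (if (0 < 6) then ((\w.w) false) else false) in v)) in ((\p.(((\q.(\r.3)) 3) (let s = x in (\t.x)))) (\a.a)))
step 2: [delta@0.0.0.1] (let x = (if ((1 == 8) && ((4 + 1) == 4)) then (let y = (2 - (5 * 7)) in (let z = (\u.false) in (if false then true else true))) else (let v = (if (0 < 6) then ((\w.w) false) else false) in v)) in ((\p.(((\q.(\r.3)) 3) (let s = x in (\t.x)))) (\a.a)))
step 3: [delta@0.0.0] (let x = (if (false && ((4 + 1) == 4)) then (let y = (2 - (5 * 7)) in (let z = (\u.false) in (if false then true else true))) else (let v = (if (0 < 6) then ((\w.w) false) else false) in v)) in ((\p.(((\q.(\r.3)) 3) (let s = x in (\t.x)))) (\a.a)))
step 4: [delta@0.0.1.0] (let x = (if (false && (5 == 4)) then (let y = (2 - (5 * 7)) in (let z = (\u.false) in (if false then true else true))) else (let v = (if (0 < 6) then ((\w.w) false) else false) in v)) in ((\p.(((\q.(\r.3)) 3) (let s = x in (\t.x)))) (\a.a)))
step 5: [delta@0.0.1] (let x = (if (false && false) then (let y = (2 - (5 * 7)) in (let z = (\u.false) in (if false then true else true))) else (let v = (if (0 < 6) then ((\w.w) false) else false) in v)) in ((\p.(((\q.(\r.3)) 3) (let s = x in (\t.x)))) (\a.a)))
step 6: [delta@0.0] (let x = (if false then (let y = (2 - (5 * 7)) in (let z = (\u.false) in (if false then true else true))) else (let v = (if (0 < 6) then ((\w.w) false) else false) in v)) in ((\p.(((\q.(\r.3)) 3) (let s = x in (\t.x)))) (\a.a)))
step 7: [if@0] (let x = (let v = (if (0 < 6) then ((\w.w) false) else false) in v) in ((\p.(((\q.(\r.3)) 3) (let s = x in (\t.x)))) (\a.a)))
step 8: [delta@0.0.0] (let x = (let v = (if true then ((\w.w) false) else false) in v) in ((\p.(((\q.(\r.3)) 3) (let s = x in (\t.x)))) (\a.a)))
step 9: [if@0.0] (let x = (let v = ((\w.w) false) in v) in ((\p.(((\q.(\r.3)) 3) (let s = x in (\t.x)))) (\a.a)))
step 10: [beta@0.0] (let x = (let v = false in v) in ((\p.(((\q.(\r.3)) 3) (let s = x in (\t.x)))) (\a.a)))
step 11: [let@0] (let x = false in ((\p.(((\q.(\r.3)) 3) (let s = x in (\t.x)))) (\a.a)))
step 12: [let@root] ((\p.(((\q.(\r.3)) 3) (let s = false in (\t.false)))) (\a.a))
step 13: [beta@root] (((\q.(\r.3)) 3) (let s = false in (\t.false)))
step 14: [beta@0] ((\r.3) (let s = false in (\t.false)))
step 15: [let@1] ((\r.3) (\t.false))
step 16: [beta@root] 3

Answer: 3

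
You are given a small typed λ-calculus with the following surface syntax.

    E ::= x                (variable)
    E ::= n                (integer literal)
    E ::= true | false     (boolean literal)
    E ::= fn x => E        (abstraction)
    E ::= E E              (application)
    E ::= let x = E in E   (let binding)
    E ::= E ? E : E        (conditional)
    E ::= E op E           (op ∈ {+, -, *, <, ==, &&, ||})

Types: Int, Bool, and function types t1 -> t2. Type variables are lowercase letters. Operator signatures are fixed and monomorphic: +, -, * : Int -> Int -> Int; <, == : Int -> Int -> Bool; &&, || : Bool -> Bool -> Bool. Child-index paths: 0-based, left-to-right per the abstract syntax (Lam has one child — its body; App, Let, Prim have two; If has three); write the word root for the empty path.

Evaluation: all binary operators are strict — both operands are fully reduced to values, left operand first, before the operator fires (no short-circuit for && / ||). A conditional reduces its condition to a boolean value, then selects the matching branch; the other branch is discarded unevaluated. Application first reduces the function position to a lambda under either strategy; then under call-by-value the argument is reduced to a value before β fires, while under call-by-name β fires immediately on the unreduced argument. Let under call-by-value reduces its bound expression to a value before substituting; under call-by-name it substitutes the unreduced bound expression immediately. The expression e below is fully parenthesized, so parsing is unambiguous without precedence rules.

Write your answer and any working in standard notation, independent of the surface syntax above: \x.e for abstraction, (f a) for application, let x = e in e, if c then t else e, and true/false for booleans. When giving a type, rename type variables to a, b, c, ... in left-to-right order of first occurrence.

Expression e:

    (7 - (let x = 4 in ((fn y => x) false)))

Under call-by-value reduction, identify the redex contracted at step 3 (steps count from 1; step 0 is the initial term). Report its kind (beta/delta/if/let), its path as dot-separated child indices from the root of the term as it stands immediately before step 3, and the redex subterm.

Answer: delta at root : (7 - 4)

Derivation:
step 0: (7 - (let x = 4 in ((\y.x) false)))
step 1: [let@1] (7 - ((\y.4) false))
step 2: [beta@1] (7 - 4)
step 3: [delta@root] 3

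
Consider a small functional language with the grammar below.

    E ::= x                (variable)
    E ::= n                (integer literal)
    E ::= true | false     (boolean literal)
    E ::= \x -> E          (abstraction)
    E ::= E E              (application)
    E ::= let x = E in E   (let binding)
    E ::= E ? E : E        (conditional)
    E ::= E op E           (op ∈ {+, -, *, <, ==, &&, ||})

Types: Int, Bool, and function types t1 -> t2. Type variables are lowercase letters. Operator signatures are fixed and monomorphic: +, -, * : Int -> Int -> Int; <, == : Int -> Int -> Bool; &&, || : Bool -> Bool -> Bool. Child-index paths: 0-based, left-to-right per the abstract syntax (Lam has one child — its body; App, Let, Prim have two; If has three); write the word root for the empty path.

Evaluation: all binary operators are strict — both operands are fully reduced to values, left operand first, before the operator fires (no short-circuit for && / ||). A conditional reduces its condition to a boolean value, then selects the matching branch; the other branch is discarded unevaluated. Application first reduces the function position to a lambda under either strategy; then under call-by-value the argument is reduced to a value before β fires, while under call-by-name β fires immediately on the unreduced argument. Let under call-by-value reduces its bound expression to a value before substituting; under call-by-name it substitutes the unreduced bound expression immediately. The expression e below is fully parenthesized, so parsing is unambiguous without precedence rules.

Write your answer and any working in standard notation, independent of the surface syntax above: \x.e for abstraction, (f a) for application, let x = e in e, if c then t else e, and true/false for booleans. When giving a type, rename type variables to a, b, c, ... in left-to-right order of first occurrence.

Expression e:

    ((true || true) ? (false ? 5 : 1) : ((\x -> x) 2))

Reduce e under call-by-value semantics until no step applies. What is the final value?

Trace:
step 0: (if (true || true) then (if false then 5 else 1) else ((\x.x) 2))
step 1: [delta@0] (if true then (if false then 5 else 1) else ((\x.x) 2))
step 2: [if@root] (if false then 5 else 1)
step 3: [if@root] 1

Answer: 1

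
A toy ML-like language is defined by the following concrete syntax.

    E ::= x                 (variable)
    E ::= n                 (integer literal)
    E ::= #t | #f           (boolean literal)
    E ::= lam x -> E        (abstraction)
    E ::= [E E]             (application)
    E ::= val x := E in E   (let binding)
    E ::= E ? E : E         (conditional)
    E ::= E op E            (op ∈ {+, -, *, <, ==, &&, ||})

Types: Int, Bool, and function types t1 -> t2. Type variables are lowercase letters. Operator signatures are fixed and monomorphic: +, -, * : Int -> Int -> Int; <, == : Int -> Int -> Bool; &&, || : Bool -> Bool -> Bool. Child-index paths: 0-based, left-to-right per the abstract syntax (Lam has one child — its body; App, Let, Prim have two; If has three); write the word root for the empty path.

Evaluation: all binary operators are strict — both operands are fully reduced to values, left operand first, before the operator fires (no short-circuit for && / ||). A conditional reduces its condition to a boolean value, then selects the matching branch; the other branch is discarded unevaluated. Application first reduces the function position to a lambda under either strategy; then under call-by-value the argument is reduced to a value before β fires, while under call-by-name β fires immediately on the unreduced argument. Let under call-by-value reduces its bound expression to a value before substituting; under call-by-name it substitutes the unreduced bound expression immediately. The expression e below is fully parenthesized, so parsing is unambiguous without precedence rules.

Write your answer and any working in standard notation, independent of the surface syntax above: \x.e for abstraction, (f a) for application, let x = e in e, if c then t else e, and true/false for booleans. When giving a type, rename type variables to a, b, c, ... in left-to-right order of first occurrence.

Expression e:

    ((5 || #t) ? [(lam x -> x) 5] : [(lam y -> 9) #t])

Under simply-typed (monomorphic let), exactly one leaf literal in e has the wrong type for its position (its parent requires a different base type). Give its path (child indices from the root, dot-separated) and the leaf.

Answer: 0.0 : 5

Derivation:
  unify Int ~ Bool
  FAIL: mismatch Int ~ Bool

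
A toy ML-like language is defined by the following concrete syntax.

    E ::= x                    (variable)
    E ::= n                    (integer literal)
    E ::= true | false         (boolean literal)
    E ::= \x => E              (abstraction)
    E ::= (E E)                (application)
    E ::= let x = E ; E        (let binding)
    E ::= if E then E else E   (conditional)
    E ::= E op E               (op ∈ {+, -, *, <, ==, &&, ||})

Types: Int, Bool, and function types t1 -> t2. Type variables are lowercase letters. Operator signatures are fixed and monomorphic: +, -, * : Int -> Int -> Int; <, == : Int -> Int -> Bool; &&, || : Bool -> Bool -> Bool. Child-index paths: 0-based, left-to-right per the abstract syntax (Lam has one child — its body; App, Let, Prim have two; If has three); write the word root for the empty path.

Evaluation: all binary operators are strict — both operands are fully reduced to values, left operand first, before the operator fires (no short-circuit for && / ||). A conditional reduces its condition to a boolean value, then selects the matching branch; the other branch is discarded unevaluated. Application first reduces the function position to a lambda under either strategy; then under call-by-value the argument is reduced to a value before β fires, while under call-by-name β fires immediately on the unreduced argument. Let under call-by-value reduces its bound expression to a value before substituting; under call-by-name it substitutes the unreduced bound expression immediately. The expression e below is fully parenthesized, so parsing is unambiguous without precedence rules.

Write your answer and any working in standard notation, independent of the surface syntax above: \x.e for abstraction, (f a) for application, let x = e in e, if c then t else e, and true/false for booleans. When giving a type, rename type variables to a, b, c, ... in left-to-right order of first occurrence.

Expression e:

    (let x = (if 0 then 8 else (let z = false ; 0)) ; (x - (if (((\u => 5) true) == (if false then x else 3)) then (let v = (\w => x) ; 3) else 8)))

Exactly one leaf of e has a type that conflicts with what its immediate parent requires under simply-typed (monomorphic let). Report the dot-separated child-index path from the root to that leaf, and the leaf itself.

Answer: 0.0 : 0

Working:
  unify Int ~ Bool
  FAIL: mismatch Int ~ Bool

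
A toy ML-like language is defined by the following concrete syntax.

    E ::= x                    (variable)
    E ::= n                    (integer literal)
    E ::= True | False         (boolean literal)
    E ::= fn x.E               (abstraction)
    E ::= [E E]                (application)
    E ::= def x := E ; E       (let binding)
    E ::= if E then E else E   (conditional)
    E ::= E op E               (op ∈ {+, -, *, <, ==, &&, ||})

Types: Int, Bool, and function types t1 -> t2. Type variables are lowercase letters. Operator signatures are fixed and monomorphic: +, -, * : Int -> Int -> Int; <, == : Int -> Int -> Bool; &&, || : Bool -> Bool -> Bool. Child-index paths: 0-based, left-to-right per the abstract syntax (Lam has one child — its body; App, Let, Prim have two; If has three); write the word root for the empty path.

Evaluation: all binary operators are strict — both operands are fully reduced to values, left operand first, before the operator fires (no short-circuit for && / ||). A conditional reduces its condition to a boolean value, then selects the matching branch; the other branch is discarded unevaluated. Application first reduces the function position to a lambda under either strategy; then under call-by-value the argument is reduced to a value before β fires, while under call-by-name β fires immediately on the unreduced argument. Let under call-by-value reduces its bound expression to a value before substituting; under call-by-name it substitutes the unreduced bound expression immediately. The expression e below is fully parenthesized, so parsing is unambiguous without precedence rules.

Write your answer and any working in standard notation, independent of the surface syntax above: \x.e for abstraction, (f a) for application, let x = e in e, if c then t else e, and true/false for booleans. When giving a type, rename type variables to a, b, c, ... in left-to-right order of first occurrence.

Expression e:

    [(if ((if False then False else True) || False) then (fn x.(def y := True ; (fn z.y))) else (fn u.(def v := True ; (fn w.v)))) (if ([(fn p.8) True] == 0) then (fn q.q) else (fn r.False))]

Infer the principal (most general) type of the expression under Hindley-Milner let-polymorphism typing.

Working:
  unify Bool ~ Bool
  unify Bool ~ Bool
  unify Bool ~ Bool
  unify Bool ~ Bool
  unify Bool ~ Bool
let y : Bool
y : Bool
\z._ : b -> Bool
\x._ : a -> b -> Bool
let v : Bool
v : Bool
\w._ : d -> Bool
\u._ : c -> d -> Bool
  unify a -> b -> Bool ~ c -> d -> Bool
  unify a ~ c
  unify b -> Bool ~ d -> Bool
  unify b ~ d
  unify Bool ~ Bool
\p._ : e -> Int
  unify e -> Int ~ Bool -> f
  unify e ~ Bool
  unify Int ~ f
_ _ : Int
  unify Int ~ Int
  unify Int ~ Int
  unify Bool ~ Bool
q : g
\q._ : g -> g
\r._ : h -> Bool
  unify g -> g ~ h -> Bool
  unify g ~ h
  unify h ~ Bool
  unify c -> d -> Bool ~ (Bool -> Bool) -> i
  unify c ~ Bool -> Bool
  unify d -> Bool ~ i
_ _ : d -> Bool

Answer: a -> Bool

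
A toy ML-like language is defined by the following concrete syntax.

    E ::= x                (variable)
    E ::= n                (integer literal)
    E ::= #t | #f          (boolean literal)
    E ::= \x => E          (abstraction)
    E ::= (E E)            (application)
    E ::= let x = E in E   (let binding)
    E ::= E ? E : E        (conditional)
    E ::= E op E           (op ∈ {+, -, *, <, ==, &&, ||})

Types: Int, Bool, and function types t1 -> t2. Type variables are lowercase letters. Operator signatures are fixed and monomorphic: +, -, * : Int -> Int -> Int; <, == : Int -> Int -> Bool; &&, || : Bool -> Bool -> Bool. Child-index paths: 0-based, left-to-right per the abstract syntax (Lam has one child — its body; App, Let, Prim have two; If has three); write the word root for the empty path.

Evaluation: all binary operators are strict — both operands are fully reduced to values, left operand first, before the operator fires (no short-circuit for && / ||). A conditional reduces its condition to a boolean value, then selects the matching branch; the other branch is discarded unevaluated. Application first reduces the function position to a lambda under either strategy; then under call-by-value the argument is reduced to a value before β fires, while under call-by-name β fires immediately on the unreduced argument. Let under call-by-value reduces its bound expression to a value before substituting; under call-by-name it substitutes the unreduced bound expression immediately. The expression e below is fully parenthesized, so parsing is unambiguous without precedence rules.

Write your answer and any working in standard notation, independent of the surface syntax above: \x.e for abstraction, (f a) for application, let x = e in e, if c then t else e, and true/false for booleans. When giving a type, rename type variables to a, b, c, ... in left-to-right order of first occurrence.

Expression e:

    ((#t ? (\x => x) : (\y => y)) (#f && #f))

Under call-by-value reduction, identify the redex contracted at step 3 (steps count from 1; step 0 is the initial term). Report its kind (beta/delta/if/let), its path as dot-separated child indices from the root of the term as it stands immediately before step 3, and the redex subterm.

Trace:
step 0: ((if true then (\x.x) else (\y.y)) (false && false))
step 1: [if@0] ((\x.x) (false && false))
step 2: [delta@1] ((\x.x) false)
step 3: [beta@root] false

Answer: beta at root : ((\x.x) false)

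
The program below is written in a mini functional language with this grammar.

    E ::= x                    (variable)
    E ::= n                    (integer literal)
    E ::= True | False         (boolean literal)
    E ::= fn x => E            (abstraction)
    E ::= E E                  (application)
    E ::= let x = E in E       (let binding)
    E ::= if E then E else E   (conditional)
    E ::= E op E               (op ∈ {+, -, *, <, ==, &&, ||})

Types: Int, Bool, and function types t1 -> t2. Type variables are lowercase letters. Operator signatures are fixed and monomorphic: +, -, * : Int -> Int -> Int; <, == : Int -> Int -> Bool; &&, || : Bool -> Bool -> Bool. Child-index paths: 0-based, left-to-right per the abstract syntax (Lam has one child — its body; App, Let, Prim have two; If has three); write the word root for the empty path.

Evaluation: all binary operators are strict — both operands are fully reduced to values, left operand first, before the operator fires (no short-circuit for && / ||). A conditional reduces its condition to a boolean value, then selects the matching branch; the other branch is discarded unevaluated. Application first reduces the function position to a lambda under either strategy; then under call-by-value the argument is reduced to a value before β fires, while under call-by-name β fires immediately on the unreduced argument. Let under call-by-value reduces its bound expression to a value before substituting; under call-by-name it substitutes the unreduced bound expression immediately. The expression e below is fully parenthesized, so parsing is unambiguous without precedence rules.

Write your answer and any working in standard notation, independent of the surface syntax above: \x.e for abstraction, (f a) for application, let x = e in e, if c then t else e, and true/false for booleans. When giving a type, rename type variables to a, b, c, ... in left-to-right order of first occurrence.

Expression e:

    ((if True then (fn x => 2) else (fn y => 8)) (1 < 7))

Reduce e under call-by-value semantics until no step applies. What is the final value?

Answer: 2

Working:
step 0: ((if true then (\x.2) else (\y.8)) (1 < 7))
step 1: [if@0] ((\x.2) (1 < 7))
step 2: [delta@1] ((\x.2) true)
step 3: [beta@root] 2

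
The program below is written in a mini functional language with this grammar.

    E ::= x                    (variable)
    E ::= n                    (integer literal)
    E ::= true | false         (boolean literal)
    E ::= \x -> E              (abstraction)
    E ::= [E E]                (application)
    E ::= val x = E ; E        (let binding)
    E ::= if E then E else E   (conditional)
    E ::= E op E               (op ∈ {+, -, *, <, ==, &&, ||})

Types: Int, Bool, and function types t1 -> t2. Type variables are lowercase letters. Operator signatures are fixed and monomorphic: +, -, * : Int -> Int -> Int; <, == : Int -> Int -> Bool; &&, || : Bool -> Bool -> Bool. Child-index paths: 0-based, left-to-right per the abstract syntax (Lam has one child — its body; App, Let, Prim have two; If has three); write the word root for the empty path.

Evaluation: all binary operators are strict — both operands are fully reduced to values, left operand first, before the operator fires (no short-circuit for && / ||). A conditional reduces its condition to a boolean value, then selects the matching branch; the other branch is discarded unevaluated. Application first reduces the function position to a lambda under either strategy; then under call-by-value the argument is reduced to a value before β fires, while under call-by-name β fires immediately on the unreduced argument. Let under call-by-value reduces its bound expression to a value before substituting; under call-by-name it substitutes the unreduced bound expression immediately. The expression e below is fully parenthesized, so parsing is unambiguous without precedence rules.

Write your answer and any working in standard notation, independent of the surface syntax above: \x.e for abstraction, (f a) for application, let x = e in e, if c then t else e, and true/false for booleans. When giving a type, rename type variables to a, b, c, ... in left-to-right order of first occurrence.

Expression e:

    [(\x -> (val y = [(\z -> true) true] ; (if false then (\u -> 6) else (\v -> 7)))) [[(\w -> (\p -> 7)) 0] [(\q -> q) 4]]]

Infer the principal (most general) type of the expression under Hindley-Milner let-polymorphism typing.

Answer: a -> Int

Working:
\z._ : b -> Bool
  unify b -> Bool ~ Bool -> c
  unify b ~ Bool
  unify Bool ~ c
_ _ : Bool
let y : Bool
  unify Bool ~ Bool
\u._ : d -> Int
\v._ : e -> Int
  unify d -> Int ~ e -> Int
  unify d ~ e
  unify Int ~ Int
\x._ : a -> e -> Int
\p._ : g -> Int
\w._ : f -> g -> Int
  unify f -> g -> Int ~ Int -> h
  unify f ~ Int
  unify g -> Int ~ h
_ _ : g -> Int
q : i
\q._ : i -> i
  unify i -> i ~ Int -> j
  unify i ~ Int
  unify Int ~ j
_ _ : Int
  unify g -> Int ~ Int -> k
  unify g ~ Int
  unify Int ~ k
_ _ : Int
  unify a -> e -> Int ~ Int -> l
  unify a ~ Int
  unify e -> Int ~ l
_ _ : e -> Int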